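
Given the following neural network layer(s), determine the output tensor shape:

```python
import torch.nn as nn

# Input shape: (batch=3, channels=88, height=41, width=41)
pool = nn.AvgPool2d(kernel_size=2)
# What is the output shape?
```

Input: (3, 88, 41, 41) -> Output: (3, 88, 20, 20)

Answer: (3, 88, 20, 20)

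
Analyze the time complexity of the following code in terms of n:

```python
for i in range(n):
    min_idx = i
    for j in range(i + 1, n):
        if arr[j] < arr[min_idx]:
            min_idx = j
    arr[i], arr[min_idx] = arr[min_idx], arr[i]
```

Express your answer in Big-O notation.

This is Selection sort. Time complexity: O(n²).

Answer: O(n²)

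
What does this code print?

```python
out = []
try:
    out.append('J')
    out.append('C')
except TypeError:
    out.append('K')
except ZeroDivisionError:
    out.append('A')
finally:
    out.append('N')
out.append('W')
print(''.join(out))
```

Execution trace: 'J' (try body) → 'C' (try body, no exception) → 'N' (finally) → 'W' (after the try/except). Output: JCNW

Answer: JCNW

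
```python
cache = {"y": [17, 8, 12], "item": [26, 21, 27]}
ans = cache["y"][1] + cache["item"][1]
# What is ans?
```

Trace:
`cache = {"y": [17, 8, 12], "item": [26, 21, 27]}` → cache = {'y': [17, 8, 12], 'item': [26, 21, 27]}
`ans = cache["y"][1] + cache["item"][1]` → ans = 29
So ans = 29

Answer: 29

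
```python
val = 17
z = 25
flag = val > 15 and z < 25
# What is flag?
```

Trace:
`val = 17` → val = 17
`z = 25` → z = 25
`flag = val > 15 and z < 25` → flag = False
So flag = False

Answer: False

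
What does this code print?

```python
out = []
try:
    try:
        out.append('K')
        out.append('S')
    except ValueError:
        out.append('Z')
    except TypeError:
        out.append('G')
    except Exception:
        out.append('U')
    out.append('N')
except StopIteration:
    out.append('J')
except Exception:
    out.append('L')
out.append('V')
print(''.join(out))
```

Execution trace: 'K' (inner try body) → 'S' (inner try body, no exception) → 'N' (try body, no exception) → 'V' (after the try/except). Output: KSNV

Answer: KSNV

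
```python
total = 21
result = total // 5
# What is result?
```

Trace:
`total = 21` → total = 21
`result = total // 5` → result = 4
So result = 4

Answer: 4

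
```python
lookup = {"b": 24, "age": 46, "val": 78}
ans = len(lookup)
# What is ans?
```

Trace:
`lookup = {"b": 24, "age": 46, "val": 78}` → lookup = {'b': 24, 'age': 46, 'val': 78}
`ans = len(lookup)` → ans = 3
So ans = 3

Answer: 3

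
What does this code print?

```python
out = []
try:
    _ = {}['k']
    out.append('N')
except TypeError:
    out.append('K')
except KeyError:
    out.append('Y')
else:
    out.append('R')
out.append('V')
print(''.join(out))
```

Execution trace: 'Y' (except KeyError) → 'V' (after the try/except). Output: YV

Answer: YV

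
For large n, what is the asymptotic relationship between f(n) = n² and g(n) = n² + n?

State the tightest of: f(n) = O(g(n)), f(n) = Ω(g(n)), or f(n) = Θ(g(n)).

n² vs n² + n: f(n) = Θ(g(n)) — they are asymptotically equivalent (lower-order n term is dominated).

Answer: f(n) = Θ(g(n)) — they are asymptotically equivalent (lower-order n term is dominated).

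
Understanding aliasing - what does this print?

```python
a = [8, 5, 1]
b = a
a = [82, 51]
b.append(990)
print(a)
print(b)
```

Key concept: rebinding vs mutation: a is rebound to a new list, b still points at the original.
Step by step:
`a = [8, 5, 1]` → a = [8, 5, 1]
`b = a` → b = [8, 5, 1] (same object as a)
`a = [82, 51]` → a = [82, 51]
`b.append(990)` → b = [8, 5, 1, 990]
`print(a)` → prints [82, 51]
`print(b)` → prints [8, 5, 1, 990]

Answer:
[82, 51]
[8, 5, 1, 990]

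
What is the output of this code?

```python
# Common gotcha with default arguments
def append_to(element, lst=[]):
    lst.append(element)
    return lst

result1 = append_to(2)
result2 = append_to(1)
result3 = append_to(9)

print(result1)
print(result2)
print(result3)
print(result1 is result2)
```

Key concept: mutable default argument gotcha.
Step by step:
`result1 = append_to(2)` → result1 = [2]
`result2 = append_to(1)` → result1 = [2, 1] (same object as result2); result2 = [2, 1] (same object as result1)
`result3 = append_to(9)` → result1 = [2, 1, 9] (same object as result2, result3); result2 = [2, 1, 9] (same object as result1, result3); result3 = [2, 1, 9] (same object as result1, result2)
`print(result1)` → prints [2, 1, 9]
`print(result2)` → prints [2, 1, 9]
`print(result3)` → prints [2, 1, 9]
`print(result1 is result2)` → prints True

Answer:
[2, 1, 9]
[2, 1, 9]
[2, 1, 9]
True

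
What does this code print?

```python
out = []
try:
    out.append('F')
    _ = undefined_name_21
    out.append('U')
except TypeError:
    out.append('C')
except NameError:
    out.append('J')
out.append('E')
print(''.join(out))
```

Execution trace: 'F' (try body) → 'J' (except NameError) → 'E' (after the try/except). Output: FJE

Answer: FJE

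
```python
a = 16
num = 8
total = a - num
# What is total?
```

Trace:
`a = 16` → a = 16
`num = 8` → num = 8
`total = a - num` → total = 8
So total = 8

Answer: 8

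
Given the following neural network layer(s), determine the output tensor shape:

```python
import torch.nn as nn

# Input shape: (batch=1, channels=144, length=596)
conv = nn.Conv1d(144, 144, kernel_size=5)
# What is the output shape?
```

Input: (1, 144, 596) -> Output: (1, 144, 592)

Answer: (1, 144, 592)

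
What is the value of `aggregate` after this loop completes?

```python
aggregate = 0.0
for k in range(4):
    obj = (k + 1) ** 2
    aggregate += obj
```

Sum of squared losses 1² + 2² + ... + 4²
`aggregate` takes the values: 0.0 → 1.0 → 5.0 → 14.0 → 30.0

Answer: 30.0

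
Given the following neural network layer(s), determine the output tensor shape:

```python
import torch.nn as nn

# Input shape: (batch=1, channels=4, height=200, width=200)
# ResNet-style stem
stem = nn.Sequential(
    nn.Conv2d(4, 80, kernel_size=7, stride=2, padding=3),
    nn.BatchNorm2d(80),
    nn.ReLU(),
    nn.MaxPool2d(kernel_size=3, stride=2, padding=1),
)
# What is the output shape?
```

Input: (1, 4, 200, 200) -> after Conv2d 7x7 stride=2: (1, 80, 100, 100) -> Output: (1, 80, 50, 50)

Answer: (1, 80, 50, 50)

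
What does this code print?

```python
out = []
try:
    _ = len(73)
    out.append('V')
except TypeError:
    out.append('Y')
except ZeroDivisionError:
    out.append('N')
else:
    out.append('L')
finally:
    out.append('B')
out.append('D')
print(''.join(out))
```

Execution trace: 'Y' (except TypeError) → 'B' (finally) → 'D' (after the try/except). Output: YBD

Answer: YBD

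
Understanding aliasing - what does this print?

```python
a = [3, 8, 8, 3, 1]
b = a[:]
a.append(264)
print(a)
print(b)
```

Key concept: slice [:] creates copy.
Step by step:
`a = [3, 8, 8, 3, 1]` → a = [3, 8, 8, 3, 1]
`b = a[:]` → b = [3, 8, 8, 3, 1]
`a.append(264)` → a = [3, 8, 8, 3, 1, 264]
`print(a)` → prints [3, 8, 8, 3, 1, 264]
`print(b)` → prints [3, 8, 8, 3, 1]

Answer:
[3, 8, 8, 3, 1, 264]
[3, 8, 8, 3, 1]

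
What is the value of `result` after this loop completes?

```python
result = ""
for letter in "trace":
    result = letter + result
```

Reverse 'trace'
`result` takes the values: "" → "t" → "rt" → "art" → "cart" → "ecart"

Answer: "ecart"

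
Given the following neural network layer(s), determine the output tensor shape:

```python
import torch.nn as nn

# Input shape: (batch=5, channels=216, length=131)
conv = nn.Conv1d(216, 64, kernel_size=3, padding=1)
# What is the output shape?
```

Input: (5, 216, 131) -> Output: (5, 64, 131)

Answer: (5, 64, 131)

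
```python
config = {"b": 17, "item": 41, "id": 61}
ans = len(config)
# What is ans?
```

Trace:
`config = {"b": 17, "item": 41, "id": 61}` → config = {'b': 17, 'item': 41, 'id': 61}
`ans = len(config)` → ans = 3
So ans = 3

Answer: 3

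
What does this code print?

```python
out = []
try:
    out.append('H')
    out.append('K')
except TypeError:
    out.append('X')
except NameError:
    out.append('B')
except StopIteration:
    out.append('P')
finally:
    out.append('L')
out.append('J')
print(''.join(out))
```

Execution trace: 'H' (try body) → 'K' (try body, no exception) → 'L' (finally) → 'J' (after the try/except). Output: HKLJ

Answer: HKLJ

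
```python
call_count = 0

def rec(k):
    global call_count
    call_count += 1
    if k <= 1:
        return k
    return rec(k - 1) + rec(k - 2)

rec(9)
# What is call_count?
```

Calls(k) = 1 + Calls(k-1) + Calls(k-2); Calls(0)=Calls(1)=1. For k=9 this gives 109.

Answer: 109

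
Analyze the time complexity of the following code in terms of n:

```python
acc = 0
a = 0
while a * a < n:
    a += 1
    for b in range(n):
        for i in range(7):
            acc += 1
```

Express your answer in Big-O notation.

Each loop level contributes: √n × n × 1. Multiplying the contributions gives O(n√n).

Answer: O(n√n)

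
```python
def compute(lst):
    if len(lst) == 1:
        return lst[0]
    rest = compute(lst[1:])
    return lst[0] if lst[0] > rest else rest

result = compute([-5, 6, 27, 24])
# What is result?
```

Recursive max over [-5, 6, 27, 24] = 27

Answer: 27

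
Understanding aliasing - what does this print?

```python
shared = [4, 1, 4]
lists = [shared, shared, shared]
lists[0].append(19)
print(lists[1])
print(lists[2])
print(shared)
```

Key concept: list of same reference.
Step by step:
`shared = [4, 1, 4]` → shared = [4, 1, 4]
`lists = [shared, shared, shared]` → lists = [[4, 1, 4], [4, 1, 4], [4, 1, 4]]
`lists[0].append(19)` → shared = [4, 1, 4, 19]; lists = [[4, 1, 4, 19], [4, 1, 4, 19], [4, 1, 4, 19]]
`print(lists[1])` → prints [4, 1, 4, 19]
`print(lists[2])` → prints [4, 1, 4, 19]
`print(shared)` → prints [4, 1, 4, 19]

Answer:
[4, 1, 4, 19]
[4, 1, 4, 19]
[4, 1, 4, 19]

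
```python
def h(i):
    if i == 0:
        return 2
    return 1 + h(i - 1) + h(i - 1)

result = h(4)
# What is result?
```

h(i) = 1 + 2·h(i-1), h(0)=2. Closed form: (2+1)·2^4 - 1 = 47.

Answer: 47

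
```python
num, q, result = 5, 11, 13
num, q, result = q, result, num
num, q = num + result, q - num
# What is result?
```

Trace:
`num, q, result = 5, 11, 13` → num = 5; q = 11; result = 13
`num, q, result = q, result, num` → num = 11; q = 13; result = 5
`num, q = num + result, q - num` → num = 16; q = 2
So result = 5

Answer: 5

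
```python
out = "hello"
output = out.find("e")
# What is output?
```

Trace:
`out = "hello"` → out = 'hello'
`output = out.find("e")` → output = 1
So output = 1

Answer: 1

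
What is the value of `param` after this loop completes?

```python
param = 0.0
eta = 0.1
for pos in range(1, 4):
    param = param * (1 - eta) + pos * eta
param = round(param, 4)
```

Moving average with lr=0.1
`param` takes the values: 0.0 → 0.1 → 0.29 → 0.561

Answer: 0.561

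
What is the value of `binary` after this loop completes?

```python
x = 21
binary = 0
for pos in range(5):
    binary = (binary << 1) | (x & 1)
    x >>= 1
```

Reverse lowest 5 bits of 21
`binary` takes the values: 0 → 1 → 2 → 5 → 10 → 21

Answer: 21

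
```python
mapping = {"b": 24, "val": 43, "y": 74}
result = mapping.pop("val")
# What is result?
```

Trace:
`mapping = {"b": 24, "val": 43, "y": 74}` → mapping = {'b': 24, 'val': 43, 'y': 74}
`result = mapping.pop("val")` → mapping = {'b': 24, 'y': 74}; result = 43
So result = 43

Answer: 43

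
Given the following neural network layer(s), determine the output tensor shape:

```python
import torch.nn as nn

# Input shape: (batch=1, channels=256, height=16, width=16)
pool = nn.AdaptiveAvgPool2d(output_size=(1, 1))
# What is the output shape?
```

Input: (1, 256, 16, 16) -> Output: (1, 256, 1, 1)

Answer: (1, 256, 1, 1)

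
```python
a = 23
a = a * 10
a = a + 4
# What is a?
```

Trace:
`a = 23` → a = 23
`a = a * 10` → a = 230
`a = a + 4` → a = 234
So a = 234

Answer: 234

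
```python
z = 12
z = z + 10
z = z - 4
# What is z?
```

Trace:
`z = 12` → z = 12
`z = z + 10` → z = 22
`z = z - 4` → z = 18
So z = 18

Answer: 18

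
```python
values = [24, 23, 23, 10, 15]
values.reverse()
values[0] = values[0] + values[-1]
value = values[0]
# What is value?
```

Trace:
`values = [24, 23, 23, 10, 15]` → values = [24, 23, 23, 10, 15]
`values.reverse()` → values = [15, 10, 23, 23, 24]
`values[0] = values[0] + values[-1]` → values = [39, 10, 23, 23, 24]
`value = values[0]` → value = 39
So value = 39

Answer: 39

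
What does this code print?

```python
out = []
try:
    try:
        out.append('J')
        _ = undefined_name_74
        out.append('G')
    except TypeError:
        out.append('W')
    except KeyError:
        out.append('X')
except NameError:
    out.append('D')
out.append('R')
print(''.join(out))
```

Execution trace: 'J' (try body) → 'D' (outer except NameError) → 'R' (after the try/except). Output: JDR

Answer: JDR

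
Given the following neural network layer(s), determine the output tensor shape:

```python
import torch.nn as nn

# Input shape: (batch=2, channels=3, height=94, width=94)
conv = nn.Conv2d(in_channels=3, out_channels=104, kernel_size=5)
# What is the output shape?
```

Input: (2, 3, 94, 94) -> Output: (2, 104, 90, 90)

Answer: (2, 104, 90, 90)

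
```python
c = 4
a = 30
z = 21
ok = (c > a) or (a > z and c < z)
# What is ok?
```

Trace:
`c = 4` → c = 4
`a = 30` → a = 30
`z = 21` → z = 21
`ok = (c > a) or (a > z and c < z)` → ok = True
So ok = True

Answer: True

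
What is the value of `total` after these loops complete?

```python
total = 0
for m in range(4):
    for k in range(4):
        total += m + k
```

Sum of all m+k for m,k in 4x4
`total` takes the values: 0 → 1 → 3 → 6 → 7 → 9 → 12 → 16 → 18 → 21 → 25 → 30 → 33 → 37 → 42 → 48

Answer: 48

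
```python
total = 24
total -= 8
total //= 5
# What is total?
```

Trace:
`total = 24` → total = 24
`total -= 8` → total = 16
`total //= 5` → total = 3
So total = 3

Answer: 3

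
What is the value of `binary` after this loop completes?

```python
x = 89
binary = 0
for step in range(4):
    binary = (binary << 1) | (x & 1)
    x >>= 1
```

Reverse lowest 4 bits of 89
`binary` takes the values: 0 → 1 → 2 → 4 → 9

Answer: 9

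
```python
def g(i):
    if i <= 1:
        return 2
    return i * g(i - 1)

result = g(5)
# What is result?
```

g(5) = 5 * 4 * 3 * 2 * 2 = 240

Answer: 240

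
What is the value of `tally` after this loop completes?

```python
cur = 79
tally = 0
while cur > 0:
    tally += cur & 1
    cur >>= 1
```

Count set bits in 79 (binary: 0b1001111)
`tally` takes the values: 0 → 1 → 2 → 3 → 4 → 5

Answer: 5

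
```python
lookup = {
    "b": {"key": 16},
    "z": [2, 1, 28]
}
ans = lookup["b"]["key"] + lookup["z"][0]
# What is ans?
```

Trace:
`lookup = { ...` → lookup = {'b': {'key': 16}, 'z': [2, 1, 28]}
`ans = lookup["b"]["key"] + lookup["z"][0]` → ans = 18
So ans = 18

Answer: 18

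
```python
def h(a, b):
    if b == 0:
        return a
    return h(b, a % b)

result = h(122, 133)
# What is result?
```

h(122, 133) -> h(133, 122) -> h(122, 11) -> h(11, 1) -> h(1, 0) -> 1

Answer: 1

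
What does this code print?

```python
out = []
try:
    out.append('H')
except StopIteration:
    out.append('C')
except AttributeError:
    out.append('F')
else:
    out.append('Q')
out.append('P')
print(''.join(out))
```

Execution trace: 'H' (try body, no exception) → 'Q' (else) → 'P' (after the try/except). Output: HQP

Answer: HQP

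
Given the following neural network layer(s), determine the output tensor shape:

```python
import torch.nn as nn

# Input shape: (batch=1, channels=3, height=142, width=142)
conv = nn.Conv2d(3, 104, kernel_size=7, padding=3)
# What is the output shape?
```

Input: (1, 3, 142, 142) -> Output: (1, 104, 142, 142)

Answer: (1, 104, 142, 142)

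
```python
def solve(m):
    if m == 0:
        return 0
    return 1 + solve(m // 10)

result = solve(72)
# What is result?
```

Count of digits of 72: 2

Answer: 2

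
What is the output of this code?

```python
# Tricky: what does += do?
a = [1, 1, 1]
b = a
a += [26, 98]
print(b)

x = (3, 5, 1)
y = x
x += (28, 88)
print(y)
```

Key concept: += behavior differs for mutable vs immutable.
Step by step:
`a = [1, 1, 1]` → a = [1, 1, 1]
`b = a` → b = [1, 1, 1] (same object as a)
`a += [26, 98]` → a = [1, 1, 1, 26, 98] (same object as b); b = [1, 1, 1, 26, 98] (same object as a)
`print(b)` → prints [1, 1, 1, 26, 98]
`x = (3, 5, 1)` → x = (3, 5, 1)
`y = x` → y = (3, 5, 1)
`x += (28, 88)` → x = (3, 5, 1, 28, 88)
`print(y)` → prints (3, 5, 1)

Answer:
[1, 1, 1, 26, 98]
(3, 5, 1)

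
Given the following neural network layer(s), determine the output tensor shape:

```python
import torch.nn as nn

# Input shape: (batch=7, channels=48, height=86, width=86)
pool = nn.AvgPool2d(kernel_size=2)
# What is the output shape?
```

Input: (7, 48, 86, 86) -> Output: (7, 48, 43, 43)

Answer: (7, 48, 43, 43)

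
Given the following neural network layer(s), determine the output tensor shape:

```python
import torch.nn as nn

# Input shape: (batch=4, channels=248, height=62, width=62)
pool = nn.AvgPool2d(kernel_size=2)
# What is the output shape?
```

Input: (4, 248, 62, 62) -> Output: (4, 248, 31, 31)

Answer: (4, 248, 31, 31)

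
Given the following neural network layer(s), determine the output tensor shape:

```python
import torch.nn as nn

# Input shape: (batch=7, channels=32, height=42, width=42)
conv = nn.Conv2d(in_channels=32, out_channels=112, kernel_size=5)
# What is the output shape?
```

Input: (7, 32, 42, 42) -> Output: (7, 112, 38, 38)

Answer: (7, 112, 38, 38)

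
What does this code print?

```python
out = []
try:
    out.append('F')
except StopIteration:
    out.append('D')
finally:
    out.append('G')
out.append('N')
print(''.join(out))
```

Execution trace: 'F' (try body, no exception) → 'G' (finally) → 'N' (after the try/except). Output: FGN

Answer: FGN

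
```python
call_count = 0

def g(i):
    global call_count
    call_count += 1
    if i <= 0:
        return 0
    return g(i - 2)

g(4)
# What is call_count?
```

Linear recursion stepping by 2: 3 calls from i=4 down to ≤0.

Answer: 3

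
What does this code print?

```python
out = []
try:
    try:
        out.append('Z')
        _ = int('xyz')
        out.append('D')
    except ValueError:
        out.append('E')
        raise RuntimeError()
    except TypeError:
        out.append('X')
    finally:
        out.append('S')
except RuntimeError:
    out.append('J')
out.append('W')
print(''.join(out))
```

Execution trace: 'Z' (inner try body) → 'E' (inner except ValueError) → 'S' (inner finally) → 'J' (outer except RuntimeError) → 'W' (after the try/except). Output: ZESJW

Answer: ZESJW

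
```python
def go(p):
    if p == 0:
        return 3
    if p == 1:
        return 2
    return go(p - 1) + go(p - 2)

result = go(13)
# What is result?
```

Build up from base cases: go(0)=3, go(1)=2, go(2)=5, go(3)=7, go(4)=12, go(5)=19, go(6)=31, ..., go(13)=898

Answer: 898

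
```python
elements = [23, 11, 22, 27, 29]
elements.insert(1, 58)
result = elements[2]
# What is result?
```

Trace:
`elements = [23, 11, 22, 27, 29]` → elements = [23, 11, 22, 27, 29]
`elements.insert(1, 58)` → elements = [23, 58, 11, 22, 27, 29]
`result = elements[2]` → result = 11
So result = 11

Answer: 11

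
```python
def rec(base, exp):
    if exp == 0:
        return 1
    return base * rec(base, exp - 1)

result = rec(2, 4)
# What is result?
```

rec(2, 4) = 2 * 2 * 2 * 2 = 16

Answer: 16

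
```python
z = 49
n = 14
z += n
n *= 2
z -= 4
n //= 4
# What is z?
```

Trace:
`z = 49` → z = 49
`n = 14` → n = 14
`z += n` → z = 63
`n *= 2` → n = 28
`z -= 4` → z = 59
`n //= 4` → n = 7
So z = 59

Answer: 59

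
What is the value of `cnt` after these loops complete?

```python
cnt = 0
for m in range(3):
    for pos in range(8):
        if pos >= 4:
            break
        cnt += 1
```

Inner breaks at 4, outer runs 3 times
`cnt` takes the values: 0 → 1 → 2 → 3 → 4 → 5 → 6 → 7 → 8 → 9 → 10 → 11 → 12

Answer: 12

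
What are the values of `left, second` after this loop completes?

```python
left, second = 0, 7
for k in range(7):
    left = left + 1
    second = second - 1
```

left goes 0→7, second goes 7→0
`left, second` takes the values: (0, 7) → (1, 7) → (1, 6) → (2, 6) → (2, 5) → (3, 5) → (3, 4) → (4, 4) → (4, 3) → (5, 3) → (5, 2) → (6, 2) → (6, 1) → (7, 1) → (7, 0)

Answer: 7, 0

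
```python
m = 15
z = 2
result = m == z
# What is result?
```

Trace:
`m = 15` → m = 15
`z = 2` → z = 2
`result = m == z` → result = False
So result = False

Answer: False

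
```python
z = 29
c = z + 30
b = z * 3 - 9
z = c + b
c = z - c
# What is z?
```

Trace:
`z = 29` → z = 29
`c = z + 30` → c = 59
`b = z * 3 - 9` → b = 78
`z = c + b` → z = 137
`c = z - c` → c = 78
So z = 137

Answer: 137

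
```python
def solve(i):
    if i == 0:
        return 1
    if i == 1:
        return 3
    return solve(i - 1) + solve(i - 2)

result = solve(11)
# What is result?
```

Build up from base cases: solve(0)=1, solve(1)=3, solve(2)=4, solve(3)=7, solve(4)=11, solve(5)=18, solve(6)=29, ..., solve(11)=322

Answer: 322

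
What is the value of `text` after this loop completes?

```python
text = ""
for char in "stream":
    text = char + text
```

Reverse 'stream'
`text` takes the values: "" → "s" → "ts" → "rts" → "erts" → "aerts" → "maerts"

Answer: "maerts"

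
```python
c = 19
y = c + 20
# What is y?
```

Trace:
`c = 19` → c = 19
`y = c + 20` → y = 39
So y = 39

Answer: 39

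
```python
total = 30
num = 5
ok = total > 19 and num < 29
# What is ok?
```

Trace:
`total = 30` → total = 30
`num = 5` → num = 5
`ok = total > 19 and num < 29` → ok = True
So ok = True

Answer: True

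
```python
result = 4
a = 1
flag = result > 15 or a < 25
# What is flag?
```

Trace:
`result = 4` → result = 4
`a = 1` → a = 1
`flag = result > 15 or a < 25` → flag = True
So flag = True

Answer: True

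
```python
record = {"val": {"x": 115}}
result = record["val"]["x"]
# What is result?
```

Trace:
`record = {"val": {"x": 115}}` → record = {'val': {'x': 115}}
`result = record["val"]["x"]` → result = 115
So result = 115

Answer: 115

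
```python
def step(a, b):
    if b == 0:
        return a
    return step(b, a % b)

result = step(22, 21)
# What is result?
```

step(22, 21) -> step(21, 1) -> step(1, 0) -> 1

Answer: 1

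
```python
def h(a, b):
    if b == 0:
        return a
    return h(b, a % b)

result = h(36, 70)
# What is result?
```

h(36, 70) -> h(70, 36) -> h(36, 34) -> h(34, 2) -> h(2, 0) -> 2

Answer: 2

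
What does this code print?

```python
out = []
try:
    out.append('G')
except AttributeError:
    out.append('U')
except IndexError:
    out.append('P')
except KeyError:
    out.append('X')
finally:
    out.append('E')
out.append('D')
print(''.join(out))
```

Execution trace: 'G' (try body, no exception) → 'E' (finally) → 'D' (after the try/except). Output: GED

Answer: GED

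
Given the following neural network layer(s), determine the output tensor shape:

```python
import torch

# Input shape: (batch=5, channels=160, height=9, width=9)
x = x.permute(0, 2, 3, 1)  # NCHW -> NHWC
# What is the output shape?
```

Input: (5, 160, 9, 9) -> Output: (5, 9, 9, 160)

Answer: (5, 9, 9, 160)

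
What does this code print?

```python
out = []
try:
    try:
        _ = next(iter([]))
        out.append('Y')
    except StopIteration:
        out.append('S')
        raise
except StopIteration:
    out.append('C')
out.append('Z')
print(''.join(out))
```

Execution trace: 'S' (inner except StopIteration) → 'C' (outer except StopIteration) → 'Z' (after the try/except). Output: SCZ

Answer: SCZ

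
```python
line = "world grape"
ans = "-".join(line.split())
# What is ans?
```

Trace:
`line = "world grape"` → line = 'world grape'
`ans = "-".join(line.split())` → ans = 'world-grape'
So ans = 'world-grape'

Answer: 'world-grape'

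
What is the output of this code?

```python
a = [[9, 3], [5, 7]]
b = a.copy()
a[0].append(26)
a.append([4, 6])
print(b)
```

Key concept: shallow copy with nested lists.
Step by step:
`a = [[9, 3], [5, 7]]` → a = [[9, 3], [5, 7]]
`b = a.copy()` → b = [[9, 3], [5, 7]]
`a[0].append(26)` → a = [[9, 3, 26], [5, 7]]; b = [[9, 3, 26], [5, 7]]
`a.append([4, 6])` → a = [[9, 3, 26], [5, 7], [4, 6]]
`print(b)` → prints [[9, 3, 26], [5, 7]]

Answer: [[9, 3, 26], [5, 7]]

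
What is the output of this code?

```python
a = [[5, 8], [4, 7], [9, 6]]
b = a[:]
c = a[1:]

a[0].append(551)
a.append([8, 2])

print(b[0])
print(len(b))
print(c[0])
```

Key concept: slice with nested mutation.
Step by step:
`a = [[5, 8], [4, 7], [9, 6]]` → a = [[5, 8], [4, 7], [9, 6]]
`b = a[:]` → b = [[5, 8], [4, 7], [9, 6]]
`c = a[1:]` → c = [[4, 7], [9, 6]]
`a[0].append(551)` → a = [[5, 8, 551], [4, 7], [9, 6]]; b = [[5, 8, 551], [4, 7], [9, 6]]
`a.append([8, 2])` → a = [[5, 8, 551], [4, 7], [9, 6], [8, 2]]
`print(b[0])` → prints [5, 8, 551]
`print(len(b))` → prints 3
`print(c[0])` → prints [4, 7]

Answer:
[5, 8, 551]
3
[4, 7]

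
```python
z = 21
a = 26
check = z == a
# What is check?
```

Trace:
`z = 21` → z = 21
`a = 26` → a = 26
`check = z == a` → check = False
So check = False

Answer: False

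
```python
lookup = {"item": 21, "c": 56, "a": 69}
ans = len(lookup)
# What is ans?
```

Trace:
`lookup = {"item": 21, "c": 56, "a": 69}` → lookup = {'item': 21, 'c': 56, 'a': 69}
`ans = len(lookup)` → ans = 3
So ans = 3

Answer: 3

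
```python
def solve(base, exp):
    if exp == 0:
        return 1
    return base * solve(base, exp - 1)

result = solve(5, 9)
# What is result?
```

solve(5, 9) = 5 * 5 * 5 * 5 * 5 * 5 * 5 * 5 * 5 = 1953125

Answer: 1953125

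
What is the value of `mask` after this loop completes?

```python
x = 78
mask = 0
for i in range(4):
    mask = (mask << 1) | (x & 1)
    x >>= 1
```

Reverse lowest 4 bits of 78
`mask` takes the values: 0 → 1 → 3 → 7

Answer: 7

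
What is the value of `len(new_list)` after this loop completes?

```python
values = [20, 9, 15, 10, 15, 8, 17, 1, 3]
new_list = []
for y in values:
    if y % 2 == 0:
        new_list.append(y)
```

Count even numbers in [20, 9, 15, 10, 15, 8, 17, 1, 3]
`new_list` takes the values: [] → [20] → [20, 10] → [20, 10, 8]
So `len(new_list)` = 3

Answer: 3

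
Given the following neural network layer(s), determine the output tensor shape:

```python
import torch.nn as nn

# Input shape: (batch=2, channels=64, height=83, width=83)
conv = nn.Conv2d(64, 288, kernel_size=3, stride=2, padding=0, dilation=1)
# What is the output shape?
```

Input: (2, 64, 83, 83) -> Output: (2, 288, 41, 41)

Answer: (2, 288, 41, 41)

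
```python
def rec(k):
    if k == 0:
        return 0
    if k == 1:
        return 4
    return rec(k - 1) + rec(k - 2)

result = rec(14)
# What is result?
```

Build up from base cases: rec(0)=0, rec(1)=4, rec(2)=4, rec(3)=8, rec(4)=12, rec(5)=20, rec(6)=32, ..., rec(14)=1508

Answer: 1508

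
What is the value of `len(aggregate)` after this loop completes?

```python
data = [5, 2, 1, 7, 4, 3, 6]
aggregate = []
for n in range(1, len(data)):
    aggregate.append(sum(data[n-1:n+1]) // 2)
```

Number of 2-element averages
`aggregate` takes the values: [] → [3] → [3, 1] → [3, 1, 4] → [3, 1, 4, 5] → [3, 1, 4, 5, 3] → [3, 1, 4, 5, 3, 4]
So `len(aggregate)` = 6

Answer: 6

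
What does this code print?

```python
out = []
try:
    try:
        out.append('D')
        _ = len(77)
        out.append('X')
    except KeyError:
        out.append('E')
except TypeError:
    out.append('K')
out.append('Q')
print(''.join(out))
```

Execution trace: 'D' (try body) → 'K' (outer except TypeError) → 'Q' (after the try/except). Output: DKQ

Answer: DKQ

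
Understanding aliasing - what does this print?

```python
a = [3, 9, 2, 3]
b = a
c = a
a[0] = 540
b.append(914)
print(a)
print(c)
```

Key concept: multiple aliases.
Step by step:
`a = [3, 9, 2, 3]` → a = [3, 9, 2, 3]
`b = a` → b = [3, 9, 2, 3] (same object as a)
`c = a` → c = [3, 9, 2, 3] (same object as a, b)
`a[0] = 540` → a = [540, 9, 2, 3] (same object as b, c); b = [540, 9, 2, 3] (same object as a, c); c = [540, 9, 2, 3] (same object as a, b)
`b.append(914)` → a = [540, 9, 2, 3, 914] (same object as b, c); b = [540, 9, 2, 3, 914] (same object as a, c); c = [540, 9, 2, 3, 914] (same object as a, b)
`print(a)` → prints [540, 9, 2, 3, 914]
`print(c)` → prints [540, 9, 2, 3, 914]

Answer:
[540, 9, 2, 3, 914]
[540, 9, 2, 3, 914]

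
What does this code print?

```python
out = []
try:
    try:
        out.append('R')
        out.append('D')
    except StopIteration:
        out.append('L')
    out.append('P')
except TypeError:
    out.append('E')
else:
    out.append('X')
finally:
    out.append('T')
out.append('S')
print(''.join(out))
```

Execution trace: 'R' (inner try body) → 'D' (inner try body, no exception) → 'P' (try body, no exception) → 'X' (else) → 'T' (finally) → 'S' (after the try/except). Output: RDPXTS

Answer: RDPXTS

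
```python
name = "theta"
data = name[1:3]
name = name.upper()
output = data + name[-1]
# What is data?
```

Trace:
`name = "theta"` → name = 'theta'
`data = name[1:3]` → data = 'he'
`name = name.upper()` → name = 'THETA'
`output = data + name[-1]` → output = 'heA'
So data = 'he'

Answer: 'he'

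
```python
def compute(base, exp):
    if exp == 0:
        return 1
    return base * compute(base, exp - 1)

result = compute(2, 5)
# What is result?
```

compute(2, 5) = 2 * 2 * 2 * 2 * 2 = 32

Answer: 32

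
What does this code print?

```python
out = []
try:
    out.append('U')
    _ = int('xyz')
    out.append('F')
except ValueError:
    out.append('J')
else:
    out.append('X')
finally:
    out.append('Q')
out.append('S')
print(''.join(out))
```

Execution trace: 'U' (try body) → 'J' (except ValueError) → 'Q' (finally) → 'S' (after the try/except). Output: UJQS

Answer: UJQS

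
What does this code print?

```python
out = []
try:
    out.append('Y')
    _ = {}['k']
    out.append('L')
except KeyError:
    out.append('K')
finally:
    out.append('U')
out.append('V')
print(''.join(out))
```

Execution trace: 'Y' (try body) → 'K' (except KeyError) → 'U' (finally) → 'V' (after the try/except). Output: YKUV

Answer: YKUV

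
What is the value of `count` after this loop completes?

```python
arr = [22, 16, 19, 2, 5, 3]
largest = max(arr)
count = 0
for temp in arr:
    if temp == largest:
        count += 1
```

Count of max value 22 in [22, 16, 19, 2, 5, 3]
`count` takes the values: 0 → 1

Answer: 1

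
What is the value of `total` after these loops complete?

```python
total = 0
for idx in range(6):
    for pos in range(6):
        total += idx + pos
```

Sum of all idx+pos for idx,pos in 6x6
`total` takes the values: 0 → 1 → 3 → 6 → 10 → 15 → 16 → 18 → 21 → 25 → 30 → 36 → 38 → 41 → 45 → 50 → 56 → 63 → 66 → 70 → 75 → 81 → 88 → 96 → 100 → 105 → 111 → 118 → 126 → 135 → 140 → 146 → 153 → 161 → 170 → 180

Answer: 180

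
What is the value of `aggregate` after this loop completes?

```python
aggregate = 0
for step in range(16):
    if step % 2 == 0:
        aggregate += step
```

Sum of even numbers 0 to 15
`aggregate` takes the values: 0 → 2 → 6 → 12 → 20 → 30 → 42 → 56

Answer: 56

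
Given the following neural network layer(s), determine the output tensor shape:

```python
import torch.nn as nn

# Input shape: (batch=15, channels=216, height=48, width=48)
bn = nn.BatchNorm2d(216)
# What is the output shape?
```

Input: (15, 216, 48, 48) -> Output: (15, 216, 48, 48)

Answer: (15, 216, 48, 48)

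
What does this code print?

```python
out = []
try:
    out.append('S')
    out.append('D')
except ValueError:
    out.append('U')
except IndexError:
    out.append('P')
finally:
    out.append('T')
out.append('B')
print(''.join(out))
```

Execution trace: 'S' (try body) → 'D' (try body, no exception) → 'T' (finally) → 'B' (after the try/except). Output: SDTB

Answer: SDTB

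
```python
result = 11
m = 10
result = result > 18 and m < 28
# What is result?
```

Trace:
`result = 11` → result = 11
`m = 10` → m = 10
`result = result > 18 and m < 28` → result = False
So result = False

Answer: False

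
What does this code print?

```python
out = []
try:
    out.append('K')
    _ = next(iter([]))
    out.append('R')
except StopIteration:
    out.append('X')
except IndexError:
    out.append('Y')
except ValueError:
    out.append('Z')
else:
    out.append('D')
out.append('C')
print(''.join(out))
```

Execution trace: 'K' (try body) → 'X' (except StopIteration) → 'C' (after the try/except). Output: KXC

Answer: KXC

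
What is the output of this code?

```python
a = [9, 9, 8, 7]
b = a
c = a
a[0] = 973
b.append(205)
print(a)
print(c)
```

Key concept: multiple aliases.
Step by step:
`a = [9, 9, 8, 7]` → a = [9, 9, 8, 7]
`b = a` → b = [9, 9, 8, 7] (same object as a)
`c = a` → c = [9, 9, 8, 7] (same object as a, b)
`a[0] = 973` → a = [973, 9, 8, 7] (same object as b, c); b = [973, 9, 8, 7] (same object as a, c); c = [973, 9, 8, 7] (same object as a, b)
`b.append(205)` → a = [973, 9, 8, 7, 205] (same object as b, c); b = [973, 9, 8, 7, 205] (same object as a, c); c = [973, 9, 8, 7, 205] (same object as a, b)
`print(a)` → prints [973, 9, 8, 7, 205]
`print(c)` → prints [973, 9, 8, 7, 205]

Answer:
[973, 9, 8, 7, 205]
[973, 9, 8, 7, 205]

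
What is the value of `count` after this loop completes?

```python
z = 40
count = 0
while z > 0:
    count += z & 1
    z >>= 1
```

Count set bits in 40 (binary: 0b101000)
`count` takes the values: 0 → 1 → 2

Answer: 2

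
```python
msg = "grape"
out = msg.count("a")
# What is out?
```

Trace:
`msg = "grape"` → msg = 'grape'
`out = msg.count("a")` → out = 1
So out = 1

Answer: 1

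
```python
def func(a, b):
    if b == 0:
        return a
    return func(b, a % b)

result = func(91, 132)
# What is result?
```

func(91, 132) -> func(132, 91) -> func(91, 41) -> func(41, 9) -> func(9, 5) -> func(5, 4) -> func(4, 1) -> func(1, 0) -> 1

Answer: 1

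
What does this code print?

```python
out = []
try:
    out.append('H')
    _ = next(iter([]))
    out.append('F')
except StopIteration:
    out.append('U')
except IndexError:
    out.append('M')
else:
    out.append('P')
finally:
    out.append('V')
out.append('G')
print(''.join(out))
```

Execution trace: 'H' (try body) → 'U' (except StopIteration) → 'V' (finally) → 'G' (after the try/except). Output: HUVG

Answer: HUVG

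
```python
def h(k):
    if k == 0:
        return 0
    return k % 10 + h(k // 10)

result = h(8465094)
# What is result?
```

Sum of digits of 8465094: 4 + 9 + 0 + 5 + 6 + 4 + 8 = 36

Answer: 36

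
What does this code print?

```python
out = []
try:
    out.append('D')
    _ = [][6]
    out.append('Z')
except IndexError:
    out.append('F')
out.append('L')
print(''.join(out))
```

Execution trace: 'D' (try body) → 'F' (except IndexError) → 'L' (after the try/except). Output: DFL

Answer: DFL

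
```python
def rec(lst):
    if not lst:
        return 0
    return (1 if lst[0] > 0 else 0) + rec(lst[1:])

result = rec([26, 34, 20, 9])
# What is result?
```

Count of positive elements in [26, 34, 20, 9] = 4

Answer: 4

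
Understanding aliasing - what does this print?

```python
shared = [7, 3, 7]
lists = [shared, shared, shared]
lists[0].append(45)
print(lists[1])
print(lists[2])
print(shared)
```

Key concept: list of same reference.
Step by step:
`shared = [7, 3, 7]` → shared = [7, 3, 7]
`lists = [shared, shared, shared]` → lists = [[7, 3, 7], [7, 3, 7], [7, 3, 7]]
`lists[0].append(45)` → shared = [7, 3, 7, 45]; lists = [[7, 3, 7, 45], [7, 3, 7, 45], [7, 3, 7, 45]]
`print(lists[1])` → prints [7, 3, 7, 45]
`print(lists[2])` → prints [7, 3, 7, 45]
`print(shared)` → prints [7, 3, 7, 45]

Answer:
[7, 3, 7, 45]
[7, 3, 7, 45]
[7, 3, 7, 45]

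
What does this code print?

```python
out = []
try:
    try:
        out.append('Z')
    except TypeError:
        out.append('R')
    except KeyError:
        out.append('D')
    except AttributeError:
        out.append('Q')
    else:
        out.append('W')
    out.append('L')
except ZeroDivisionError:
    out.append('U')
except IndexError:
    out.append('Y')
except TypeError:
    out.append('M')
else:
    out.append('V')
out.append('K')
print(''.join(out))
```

Execution trace: 'Z' (inner try body, no exception) → 'W' (inner else) → 'L' (try body, no exception) → 'V' (else) → 'K' (after the try/except). Output: ZWLVK

Answer: ZWLVK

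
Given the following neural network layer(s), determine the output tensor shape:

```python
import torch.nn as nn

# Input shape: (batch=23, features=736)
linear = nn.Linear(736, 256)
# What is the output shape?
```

Input: (23, 736) -> Output: (23, 256)

Answer: (23, 256)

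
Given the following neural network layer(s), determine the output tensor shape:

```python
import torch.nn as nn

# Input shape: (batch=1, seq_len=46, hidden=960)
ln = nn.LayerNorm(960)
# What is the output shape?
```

Input: (1, 46, 960) -> Output: (1, 46, 960)

Answer: (1, 46, 960)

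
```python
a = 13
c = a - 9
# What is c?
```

Trace:
`a = 13` → a = 13
`c = a - 9` → c = 4
So c = 4

Answer: 4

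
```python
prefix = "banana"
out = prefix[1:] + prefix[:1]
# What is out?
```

Trace:
`prefix = "banana"` → prefix = 'banana'
`out = prefix[1:] + prefix[:1]` → out = 'ananab'
So out = 'ananab'

Answer: 'ananab'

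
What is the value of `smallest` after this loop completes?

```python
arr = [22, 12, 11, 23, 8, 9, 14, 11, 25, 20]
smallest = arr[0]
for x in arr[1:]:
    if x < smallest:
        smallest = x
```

Minimum of [22, 12, 11, 23, 8, 9, 14, 11, 25, 20]
`smallest` takes the values: 22 → 12 → 11 → 8

Answer: 8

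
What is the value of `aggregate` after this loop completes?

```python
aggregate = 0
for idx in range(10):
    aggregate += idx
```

Sum of 0 to 9 = 45
`aggregate` takes the values: 0 → 1 → 3 → 6 → 10 → 15 → 21 → 28 → 36 → 45

Answer: 45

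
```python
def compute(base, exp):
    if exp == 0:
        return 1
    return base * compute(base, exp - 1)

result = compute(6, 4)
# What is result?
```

compute(6, 4) = 6 * 6 * 6 * 6 = 1296

Answer: 1296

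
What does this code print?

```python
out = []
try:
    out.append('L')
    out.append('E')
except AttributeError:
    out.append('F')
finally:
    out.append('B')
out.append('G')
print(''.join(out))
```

Execution trace: 'L' (try body) → 'E' (try body, no exception) → 'B' (finally) → 'G' (after the try/except). Output: LEBG

Answer: LEBG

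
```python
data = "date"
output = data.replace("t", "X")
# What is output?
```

Trace:
`data = "date"` → data = 'date'
`output = data.replace("t", "X")` → output = 'daXe'
So output = 'daXe'

Answer: 'daXe'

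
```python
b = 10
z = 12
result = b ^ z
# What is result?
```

Trace:
`b = 10` → b = 10
`z = 12` → z = 12
`result = b ^ z` → result = 6
So result = 6

Answer: 6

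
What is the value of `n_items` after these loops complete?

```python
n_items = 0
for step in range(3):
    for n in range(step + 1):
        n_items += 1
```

Triangle: 1 + 2 + ... + 3
`n_items` takes the values: 0 → 1 → 2 → 3 → 4 → 5 → 6

Answer: 6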